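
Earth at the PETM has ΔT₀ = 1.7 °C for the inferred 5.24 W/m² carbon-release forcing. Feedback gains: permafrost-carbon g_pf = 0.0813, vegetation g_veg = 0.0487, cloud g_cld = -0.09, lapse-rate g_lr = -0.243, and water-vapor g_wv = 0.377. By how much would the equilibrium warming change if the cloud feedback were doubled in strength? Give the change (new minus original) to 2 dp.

-0.20 °C

Original: g = 0.174, ΔT = 1.7/(1−0.174) = 2.0581 °C.
With doubled cloud: g' = 0.084, ΔT' = 1.7/(1−0.084) = 1.8559 °C.
Change = 1.8559 − 2.0581 = -0.20 °C.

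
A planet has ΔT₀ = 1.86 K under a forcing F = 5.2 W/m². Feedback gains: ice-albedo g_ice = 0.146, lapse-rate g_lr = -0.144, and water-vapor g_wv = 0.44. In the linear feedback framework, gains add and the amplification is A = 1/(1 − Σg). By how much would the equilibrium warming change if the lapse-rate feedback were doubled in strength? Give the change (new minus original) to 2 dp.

-0.68 K

Original: g = 0.442, ΔT = 1.86/(1−0.442) = 3.3333 K.
With doubled lapse-rate: g' = 0.298, ΔT' = 1.86/(1−0.298) = 2.6496 K.
Change = 2.6496 − 3.3333 = -0.68 K.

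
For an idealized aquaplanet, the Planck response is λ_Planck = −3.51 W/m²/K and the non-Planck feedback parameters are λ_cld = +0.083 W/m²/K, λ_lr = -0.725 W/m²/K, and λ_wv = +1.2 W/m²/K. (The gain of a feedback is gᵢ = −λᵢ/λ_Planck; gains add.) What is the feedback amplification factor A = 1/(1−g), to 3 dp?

Convert to gains: g_cld = 0.083/3.51 = 0.02365; g_lr = -0.725/3.51 = -0.2066; g_wv = 1.2/3.51 = 0.3419.
Total gain g = 0.15895.
A = 1/(1 − 0.15895) = 1.189.

1.189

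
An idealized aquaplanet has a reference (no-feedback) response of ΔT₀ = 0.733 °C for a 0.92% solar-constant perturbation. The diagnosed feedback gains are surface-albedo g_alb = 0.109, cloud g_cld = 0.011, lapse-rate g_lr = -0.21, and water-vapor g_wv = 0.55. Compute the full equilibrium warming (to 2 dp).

1.36 °C

Total gain g = 0.109 + 0.011 − 0.21 + 0.55 = 0.46.
Amplification A = 1/(1 − 0.46) = 1.852.
ΔT = 0.733 × 1.852 = 1.36 °C.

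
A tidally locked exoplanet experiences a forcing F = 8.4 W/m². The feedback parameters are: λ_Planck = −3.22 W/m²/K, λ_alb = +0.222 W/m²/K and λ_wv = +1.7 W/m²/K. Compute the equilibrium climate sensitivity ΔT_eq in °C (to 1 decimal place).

Net feedback parameter λ = (−3.22) + (+0.222) + (+1.7) = -1.298 W/m²/K.
ΔT = −F/λ = −8.4/(-1.298) = 6.5 °C.

6.5 °C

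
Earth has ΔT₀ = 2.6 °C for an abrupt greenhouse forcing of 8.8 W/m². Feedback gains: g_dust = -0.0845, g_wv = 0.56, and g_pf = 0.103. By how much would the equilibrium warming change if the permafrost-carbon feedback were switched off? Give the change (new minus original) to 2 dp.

-1.21 °C

Original: g = 0.5785, ΔT = 2.6/(1−0.5785) = 6.1684 °C.
Without permafrost-carbon: g' = 0.4755, ΔT' = 2.6/(1−0.4755) = 4.9571 °C.
Change = 4.9571 − 6.1684 = -1.21 °C.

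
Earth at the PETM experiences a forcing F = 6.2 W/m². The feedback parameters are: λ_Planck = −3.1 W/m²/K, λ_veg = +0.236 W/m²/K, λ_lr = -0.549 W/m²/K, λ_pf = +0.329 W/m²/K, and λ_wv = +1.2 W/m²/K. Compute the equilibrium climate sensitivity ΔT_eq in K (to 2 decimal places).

Net feedback parameter λ = (−3.1) + (+0.236) + (-0.549) + (+0.329) + (+1.2) = -1.884 W/m²/K.
ΔT = −F/λ = −6.2/(-1.884) = 3.29 K.

3.29 K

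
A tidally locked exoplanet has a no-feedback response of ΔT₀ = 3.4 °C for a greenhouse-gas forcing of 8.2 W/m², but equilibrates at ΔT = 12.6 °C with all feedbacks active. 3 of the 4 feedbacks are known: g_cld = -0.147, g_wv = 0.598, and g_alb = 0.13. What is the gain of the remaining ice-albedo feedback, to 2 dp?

0.15

Amplification A = ΔT/ΔT₀ = 12.6/3.4 = 3.706.
Total gain g = 1 − 1/A = 1 − 1/3.706 = 0.7302.
Known gains sum to -0.147 + 0.598 + 0.13 = 0.581.
g_ice = 0.7302 − 0.581 = 0.15.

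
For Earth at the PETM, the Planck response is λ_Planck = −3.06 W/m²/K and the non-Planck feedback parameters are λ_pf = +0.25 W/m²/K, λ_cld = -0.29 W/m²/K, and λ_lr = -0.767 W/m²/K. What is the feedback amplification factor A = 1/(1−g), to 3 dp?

Convert to gains: g_pf = 0.25/3.06 = 0.0817; g_cld = -0.29/3.06 = -0.09477; g_lr = -0.767/3.06 = -0.2507.
Total gain g = -0.26377.
A = 1/(1 + 0.26377) = 0.791.

0.791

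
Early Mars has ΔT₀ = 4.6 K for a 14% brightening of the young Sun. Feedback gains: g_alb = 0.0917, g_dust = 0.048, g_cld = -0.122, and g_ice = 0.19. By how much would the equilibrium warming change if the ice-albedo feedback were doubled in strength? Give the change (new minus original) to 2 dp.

1.83 K

Original: g = 0.2077, ΔT = 4.6/(1−0.2077) = 5.8059 K.
With doubled ice-albedo: g' = 0.3977, ΔT' = 4.6/(1−0.3977) = 7.6374 K.
Change = 7.6374 − 5.8059 = 1.83 K.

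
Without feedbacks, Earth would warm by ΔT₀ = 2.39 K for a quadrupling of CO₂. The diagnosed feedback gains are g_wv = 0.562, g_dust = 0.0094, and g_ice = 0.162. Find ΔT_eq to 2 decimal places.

Total gain g = 0.562 + 0.0094 + 0.162 = 0.7334.
Amplification A = 1/(1 − 0.7334) = 3.751.
ΔT = 2.39 × 3.751 = 8.96 K.

8.96 K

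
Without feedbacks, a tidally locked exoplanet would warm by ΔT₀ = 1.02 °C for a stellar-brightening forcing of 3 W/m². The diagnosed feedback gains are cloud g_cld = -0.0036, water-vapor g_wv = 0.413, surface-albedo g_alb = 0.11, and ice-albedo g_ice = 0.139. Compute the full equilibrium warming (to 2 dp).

Total gain g = -0.0036 + 0.413 + 0.11 + 0.139 = 0.6584.
Amplification A = 1/(1 − 0.6584) = 2.927.
ΔT = 1.02 × 2.927 = 2.99 °C.

2.99 °C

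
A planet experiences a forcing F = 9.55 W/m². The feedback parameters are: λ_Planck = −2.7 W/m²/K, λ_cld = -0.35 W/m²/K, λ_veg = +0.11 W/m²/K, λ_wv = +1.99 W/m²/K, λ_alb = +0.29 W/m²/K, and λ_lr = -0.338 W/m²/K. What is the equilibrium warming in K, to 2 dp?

9.57 K

Net feedback parameter λ = (−2.7) + (-0.35) + (+0.11) + (+1.99) + (+0.29) + (-0.338) = -0.998 W/m²/K.
ΔT = −F/λ = −9.55/(-0.998) = 9.57 K.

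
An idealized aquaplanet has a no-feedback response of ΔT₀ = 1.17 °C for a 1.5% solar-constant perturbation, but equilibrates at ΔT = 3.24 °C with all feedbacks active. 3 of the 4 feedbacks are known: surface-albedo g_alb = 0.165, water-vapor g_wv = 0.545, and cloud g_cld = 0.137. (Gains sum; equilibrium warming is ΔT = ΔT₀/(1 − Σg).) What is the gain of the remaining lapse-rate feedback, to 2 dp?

Amplification A = ΔT/ΔT₀ = 3.24/1.17 = 2.769.
Total gain g = 1 − 1/A = 1 − 1/2.769 = 0.6389.
Known gains sum to 0.165 + 0.545 + 0.137 = 0.847.
g_lr = 0.6389 − 0.847 = -0.21.

-0.21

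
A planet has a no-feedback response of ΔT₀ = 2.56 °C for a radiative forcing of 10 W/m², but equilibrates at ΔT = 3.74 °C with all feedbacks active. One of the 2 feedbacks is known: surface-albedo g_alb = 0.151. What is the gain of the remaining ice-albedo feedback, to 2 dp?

Amplification A = ΔT/ΔT₀ = 3.74/2.56 = 1.461.
Total gain g = 1 − 1/A = 1 − 1/1.461 = 0.3155.
The known gain is 0.151.
g_ice = 0.3155 − 0.151 = 0.16.

0.16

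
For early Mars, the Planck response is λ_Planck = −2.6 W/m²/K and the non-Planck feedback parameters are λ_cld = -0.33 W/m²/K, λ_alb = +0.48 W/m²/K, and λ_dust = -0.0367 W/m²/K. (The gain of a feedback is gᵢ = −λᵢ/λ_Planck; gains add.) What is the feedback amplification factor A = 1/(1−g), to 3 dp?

Convert to gains: g_cld = -0.33/2.6 = -0.1269; g_alb = 0.48/2.6 = 0.1846; g_dust = -0.0367/2.6 = -0.01412.
Total gain g = 0.04358.
A = 1/(1 − 0.04358) = 1.046.

1.046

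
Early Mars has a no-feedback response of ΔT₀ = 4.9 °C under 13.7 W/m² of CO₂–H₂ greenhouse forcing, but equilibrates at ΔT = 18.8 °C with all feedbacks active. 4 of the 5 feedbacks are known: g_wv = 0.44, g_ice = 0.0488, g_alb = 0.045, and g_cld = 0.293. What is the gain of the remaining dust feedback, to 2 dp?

Amplification A = ΔT/ΔT₀ = 18.8/4.9 = 3.837.
Total gain g = 1 − 1/A = 1 − 1/3.837 = 0.7394.
Known gains sum to 0.44 + 0.0488 + 0.045 + 0.293 = 0.8268.
g_dust = 0.7394 − 0.8268 = -0.09.

-0.09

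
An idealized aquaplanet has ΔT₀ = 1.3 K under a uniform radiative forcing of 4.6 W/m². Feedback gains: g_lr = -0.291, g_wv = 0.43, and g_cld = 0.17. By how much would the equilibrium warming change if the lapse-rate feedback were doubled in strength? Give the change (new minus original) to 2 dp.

-0.56 K

Original: g = 0.309, ΔT = 1.3/(1−0.309) = 1.8813 K.
With doubled lapse-rate: g' = 0.018, ΔT' = 1.3/(1−0.018) = 1.3238 K.
Change = 1.3238 − 1.8813 = -0.56 K.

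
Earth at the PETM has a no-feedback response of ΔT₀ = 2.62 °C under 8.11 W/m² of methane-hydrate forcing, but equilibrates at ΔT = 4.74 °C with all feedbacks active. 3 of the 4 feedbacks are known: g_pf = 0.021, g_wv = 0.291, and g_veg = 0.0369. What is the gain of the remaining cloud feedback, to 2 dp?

0.10

Amplification A = ΔT/ΔT₀ = 4.74/2.62 = 1.809.
Total gain g = 1 − 1/A = 1 − 1/1.809 = 0.4472.
Known gains sum to 0.021 + 0.291 + 0.0369 = 0.3489.
g_cld = 0.4472 − 0.3489 = 0.10.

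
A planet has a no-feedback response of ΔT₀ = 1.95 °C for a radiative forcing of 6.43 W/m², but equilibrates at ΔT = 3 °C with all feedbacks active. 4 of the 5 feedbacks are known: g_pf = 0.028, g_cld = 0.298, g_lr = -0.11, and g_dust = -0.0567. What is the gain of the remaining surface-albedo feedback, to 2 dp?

Amplification A = ΔT/ΔT₀ = 3/1.95 = 1.538.
Total gain g = 1 − 1/A = 1 − 1/1.538 = 0.3498.
Known gains sum to 0.028 + 0.298 − 0.11 − 0.0567 = 0.1593.
g_alb = 0.3498 − 0.1593 = 0.19.

0.19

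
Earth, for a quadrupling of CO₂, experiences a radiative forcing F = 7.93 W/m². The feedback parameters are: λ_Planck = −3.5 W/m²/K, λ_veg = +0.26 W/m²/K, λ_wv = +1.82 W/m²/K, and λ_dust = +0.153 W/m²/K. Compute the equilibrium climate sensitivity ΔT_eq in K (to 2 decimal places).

Net feedback parameter λ = (−3.5) + (+0.26) + (+1.82) + (+0.153) = -1.267 W/m²/K.
ΔT = −F/λ = −7.93/(-1.267) = 6.26 K.

6.26 K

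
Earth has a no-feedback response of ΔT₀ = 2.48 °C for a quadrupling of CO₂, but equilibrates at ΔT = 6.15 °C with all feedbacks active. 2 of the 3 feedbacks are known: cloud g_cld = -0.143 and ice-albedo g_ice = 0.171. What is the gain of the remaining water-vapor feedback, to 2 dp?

0.57

Amplification A = ΔT/ΔT₀ = 6.15/2.48 = 2.48.
Total gain g = 1 − 1/A = 1 − 1/2.48 = 0.5968.
Known gains sum to -0.143 + 0.171 = 0.028.
g_wv = 0.5968 − 0.028 = 0.57.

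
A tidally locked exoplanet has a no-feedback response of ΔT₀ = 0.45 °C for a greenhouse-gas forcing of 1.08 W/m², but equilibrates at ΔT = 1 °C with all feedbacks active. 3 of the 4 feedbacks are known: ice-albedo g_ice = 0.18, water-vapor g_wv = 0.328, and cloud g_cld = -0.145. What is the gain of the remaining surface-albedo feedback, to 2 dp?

Amplification A = ΔT/ΔT₀ = 1/0.45 = 2.222.
Total gain g = 1 − 1/A = 1 − 1/2.222 = 0.55.
Known gains sum to 0.18 + 0.328 − 0.145 = 0.363.
g_alb = 0.55 − 0.363 = 0.19.

0.19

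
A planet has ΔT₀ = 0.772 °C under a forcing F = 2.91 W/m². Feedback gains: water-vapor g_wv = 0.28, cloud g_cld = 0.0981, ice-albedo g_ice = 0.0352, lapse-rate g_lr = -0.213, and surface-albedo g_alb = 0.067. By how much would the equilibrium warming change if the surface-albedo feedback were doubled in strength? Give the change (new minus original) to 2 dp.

0.11 °C

Original: g = 0.2673, ΔT = 0.772/(1−0.2673) = 1.0536 °C.
With doubled surface-albedo: g' = 0.3343, ΔT' = 0.772/(1−0.3343) = 1.1597 °C.
Change = 1.1597 − 1.0536 = 0.11 °C.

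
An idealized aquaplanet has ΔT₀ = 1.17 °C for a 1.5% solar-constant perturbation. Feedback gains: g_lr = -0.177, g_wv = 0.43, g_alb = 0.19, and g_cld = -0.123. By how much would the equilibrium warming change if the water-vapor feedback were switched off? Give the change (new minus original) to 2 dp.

Original: g = 0.32, ΔT = 1.17/(1−0.32) = 1.7206 °C.
Without water-vapor: g' = -0.11, ΔT' = 1.17/(1+0.11) = 1.0541 °C.
Change = 1.0541 − 1.7206 = -0.67 °C.

-0.67 °C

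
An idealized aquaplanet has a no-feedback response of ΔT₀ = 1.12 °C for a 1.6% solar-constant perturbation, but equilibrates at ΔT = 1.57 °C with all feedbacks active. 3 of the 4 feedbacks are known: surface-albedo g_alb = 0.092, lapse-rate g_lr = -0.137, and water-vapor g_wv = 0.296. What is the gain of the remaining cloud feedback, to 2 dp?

Amplification A = ΔT/ΔT₀ = 1.57/1.12 = 1.402.
Total gain g = 1 − 1/A = 1 − 1/1.402 = 0.2867.
Known gains sum to 0.092 − 0.137 + 0.296 = 0.251.
g_cld = 0.2867 − 0.251 = 0.04.

0.04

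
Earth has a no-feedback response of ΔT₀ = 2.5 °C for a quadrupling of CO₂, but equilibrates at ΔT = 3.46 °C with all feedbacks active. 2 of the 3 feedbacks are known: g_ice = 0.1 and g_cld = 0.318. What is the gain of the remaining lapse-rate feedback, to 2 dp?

Amplification A = ΔT/ΔT₀ = 3.46/2.5 = 1.384.
Total gain g = 1 − 1/A = 1 − 1/1.384 = 0.2775.
Known gains sum to 0.1 + 0.318 = 0.418.
g_lr = 0.2775 − 0.418 = -0.14.

-0.14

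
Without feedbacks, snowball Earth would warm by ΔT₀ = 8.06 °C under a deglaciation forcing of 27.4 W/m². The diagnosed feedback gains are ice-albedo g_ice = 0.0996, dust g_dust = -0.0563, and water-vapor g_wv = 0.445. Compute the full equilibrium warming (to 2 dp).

15.75 °C

Total gain g = 0.0996 − 0.0563 + 0.445 = 0.4883.
Amplification A = 1/(1 − 0.4883) = 1.954.
ΔT = 8.06 × 1.954 = 15.75 °C.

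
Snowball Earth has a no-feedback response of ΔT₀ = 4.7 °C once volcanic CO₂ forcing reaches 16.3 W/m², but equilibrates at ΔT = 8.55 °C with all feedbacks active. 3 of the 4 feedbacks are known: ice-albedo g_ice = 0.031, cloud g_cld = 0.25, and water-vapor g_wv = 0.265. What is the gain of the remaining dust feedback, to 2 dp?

-0.10

Amplification A = ΔT/ΔT₀ = 8.55/4.7 = 1.819.
Total gain g = 1 − 1/A = 1 − 1/1.819 = 0.4502.
Known gains sum to 0.031 + 0.25 + 0.265 = 0.546.
g_dust = 0.4502 − 0.546 = -0.10.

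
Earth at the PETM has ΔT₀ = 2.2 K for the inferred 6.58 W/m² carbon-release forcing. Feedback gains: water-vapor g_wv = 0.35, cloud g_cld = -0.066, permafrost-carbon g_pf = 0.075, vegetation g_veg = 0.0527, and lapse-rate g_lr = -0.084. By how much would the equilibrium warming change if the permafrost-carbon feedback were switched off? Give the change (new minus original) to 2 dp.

Original: g = 0.3277, ΔT = 2.2/(1−0.3277) = 3.2723 K.
Without permafrost-carbon: g' = 0.2527, ΔT' = 2.2/(1−0.2527) = 2.9439 K.
Change = 2.9439 − 3.2723 = -0.33 K.

-0.33 K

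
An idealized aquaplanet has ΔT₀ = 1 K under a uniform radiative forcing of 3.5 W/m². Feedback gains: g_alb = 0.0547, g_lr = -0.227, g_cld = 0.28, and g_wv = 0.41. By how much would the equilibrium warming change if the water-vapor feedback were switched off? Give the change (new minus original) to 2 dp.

Original: g = 0.5177, ΔT = 1/(1−0.5177) = 2.0734 K.
Without water-vapor: g' = 0.1077, ΔT' = 1/(1−0.1077) = 1.1207 K.
Change = 1.1207 − 2.0734 = -0.95 K.

-0.95 K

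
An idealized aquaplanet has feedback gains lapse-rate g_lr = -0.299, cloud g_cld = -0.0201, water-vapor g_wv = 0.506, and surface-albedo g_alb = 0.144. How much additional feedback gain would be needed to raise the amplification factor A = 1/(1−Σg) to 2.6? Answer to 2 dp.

Current total gain = 0.3309.
Target gain for A = 2.6: g* = 1 − 1/2.6 = 0.6154.
Additional gain needed = 0.6154 − 0.3309 = 0.28.

0.28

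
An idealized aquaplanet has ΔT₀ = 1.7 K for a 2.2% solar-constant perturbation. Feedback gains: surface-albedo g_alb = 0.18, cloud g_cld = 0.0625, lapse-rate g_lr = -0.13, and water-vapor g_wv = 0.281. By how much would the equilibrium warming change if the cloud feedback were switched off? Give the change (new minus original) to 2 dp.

Original: g = 0.3935, ΔT = 1.7/(1−0.3935) = 2.8030 K.
Without cloud: g' = 0.331, ΔT' = 1.7/(1−0.331) = 2.5411 K.
Change = 2.5411 − 2.8030 = -0.26 K.

-0.26 K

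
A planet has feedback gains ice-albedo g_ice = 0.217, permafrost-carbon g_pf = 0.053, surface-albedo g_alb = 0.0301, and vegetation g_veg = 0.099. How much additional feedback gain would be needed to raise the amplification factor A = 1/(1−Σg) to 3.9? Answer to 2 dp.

0.34

Current total gain = 0.3991.
Target gain for A = 3.9: g* = 1 − 1/3.9 = 0.7436.
Additional gain needed = 0.7436 − 0.3991 = 0.34.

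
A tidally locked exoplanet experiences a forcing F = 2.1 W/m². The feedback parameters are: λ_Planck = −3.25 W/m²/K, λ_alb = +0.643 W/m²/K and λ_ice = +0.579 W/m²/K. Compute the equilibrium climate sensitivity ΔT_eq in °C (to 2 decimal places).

1.04 °C

Net feedback parameter λ = (−3.25) + (+0.643) + (+0.579) = -2.028 W/m²/K.
ΔT = −F/λ = −2.1/(-2.028) = 1.04 °C.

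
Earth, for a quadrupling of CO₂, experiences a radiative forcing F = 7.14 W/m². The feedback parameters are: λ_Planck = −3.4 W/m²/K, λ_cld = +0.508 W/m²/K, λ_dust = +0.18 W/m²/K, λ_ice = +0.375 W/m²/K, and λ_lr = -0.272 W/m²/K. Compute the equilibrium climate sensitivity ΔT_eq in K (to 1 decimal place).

2.7 K

Net feedback parameter λ = (−3.4) + (+0.508) + (+0.18) + (+0.375) + (-0.272) = -2.609 W/m²/K.
ΔT = −F/λ = −7.14/(-2.609) = 2.7 K.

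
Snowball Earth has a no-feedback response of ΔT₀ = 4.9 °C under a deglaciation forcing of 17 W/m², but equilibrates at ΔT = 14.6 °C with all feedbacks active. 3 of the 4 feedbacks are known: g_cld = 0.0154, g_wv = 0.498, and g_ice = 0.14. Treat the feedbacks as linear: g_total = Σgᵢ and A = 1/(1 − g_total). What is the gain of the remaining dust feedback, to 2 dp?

0.01

Amplification A = ΔT/ΔT₀ = 14.6/4.9 = 2.98.
Total gain g = 1 − 1/A = 1 − 1/2.98 = 0.6644.
Known gains sum to 0.0154 + 0.498 + 0.14 = 0.6534.
g_dust = 0.6644 − 0.6534 = 0.01.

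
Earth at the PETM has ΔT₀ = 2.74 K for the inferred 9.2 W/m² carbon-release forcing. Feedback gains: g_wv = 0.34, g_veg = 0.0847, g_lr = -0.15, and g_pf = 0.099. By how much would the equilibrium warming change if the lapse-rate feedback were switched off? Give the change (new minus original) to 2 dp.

Original: g = 0.3737, ΔT = 2.74/(1−0.3737) = 4.3749 K.
Without lapse-rate: g' = 0.5237, ΔT' = 2.74/(1−0.5237) = 5.7527 K.
Change = 5.7527 − 4.3749 = 1.38 K.

1.38 K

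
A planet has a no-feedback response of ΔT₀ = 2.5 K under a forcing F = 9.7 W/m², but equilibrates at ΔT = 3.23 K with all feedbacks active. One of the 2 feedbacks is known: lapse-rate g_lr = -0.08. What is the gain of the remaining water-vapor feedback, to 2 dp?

0.31

Amplification A = ΔT/ΔT₀ = 3.23/2.5 = 1.292.
Total gain g = 1 − 1/A = 1 − 1/1.292 = 0.226.
The known gain is -0.08.
g_wv = 0.226 + 0.08 = 0.31.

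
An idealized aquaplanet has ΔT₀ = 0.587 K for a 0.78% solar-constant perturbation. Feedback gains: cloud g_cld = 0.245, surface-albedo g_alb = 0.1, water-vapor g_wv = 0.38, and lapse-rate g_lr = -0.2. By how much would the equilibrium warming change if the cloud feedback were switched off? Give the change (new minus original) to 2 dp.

-0.42 K

Original: g = 0.525, ΔT = 0.587/(1−0.525) = 1.2358 K.
Without cloud: g' = 0.28, ΔT' = 0.587/(1−0.28) = 0.8153 K.
Change = 0.8153 − 1.2358 = -0.42 K.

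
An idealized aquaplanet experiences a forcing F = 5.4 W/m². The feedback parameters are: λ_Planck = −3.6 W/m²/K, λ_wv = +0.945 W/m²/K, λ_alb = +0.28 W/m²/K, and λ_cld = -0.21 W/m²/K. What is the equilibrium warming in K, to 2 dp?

2.09 K

Net feedback parameter λ = (−3.6) + (+0.945) + (+0.28) + (-0.21) = -2.585 W/m²/K.
ΔT = −F/λ = −5.4/(-2.585) = 2.09 K.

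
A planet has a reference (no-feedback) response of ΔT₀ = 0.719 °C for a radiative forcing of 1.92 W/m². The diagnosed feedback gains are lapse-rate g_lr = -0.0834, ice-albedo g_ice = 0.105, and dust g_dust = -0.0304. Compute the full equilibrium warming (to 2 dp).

Total gain g = -0.0834 + 0.105 − 0.0304 = -0.0088.
Amplification A = 1/(1 + 0.0088) = 0.9913.
ΔT = 0.719 × 0.9913 = 0.71 °C.

0.71 °C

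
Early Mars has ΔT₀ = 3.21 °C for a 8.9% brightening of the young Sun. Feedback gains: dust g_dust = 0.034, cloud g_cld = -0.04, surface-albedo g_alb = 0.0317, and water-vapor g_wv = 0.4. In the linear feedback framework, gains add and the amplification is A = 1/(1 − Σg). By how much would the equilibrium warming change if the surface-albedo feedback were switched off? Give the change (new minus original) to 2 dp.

Original: g = 0.4257, ΔT = 3.21/(1−0.4257) = 5.5894 °C.
Without surface-albedo: g' = 0.394, ΔT' = 3.21/(1−0.394) = 5.2970 °C.
Change = 5.2970 − 5.5894 = -0.29 °C.

-0.29 °C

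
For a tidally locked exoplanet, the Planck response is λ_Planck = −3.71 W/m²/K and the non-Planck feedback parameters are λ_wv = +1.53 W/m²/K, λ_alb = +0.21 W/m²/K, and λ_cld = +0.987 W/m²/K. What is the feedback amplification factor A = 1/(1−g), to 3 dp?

Convert to gains: g_wv = 1.53/3.71 = 0.4124; g_alb = 0.21/3.71 = 0.0566; g_cld = 0.987/3.71 = 0.266.
Total gain g = 0.735.
A = 1/(1 − 0.735) = 3.774.

3.774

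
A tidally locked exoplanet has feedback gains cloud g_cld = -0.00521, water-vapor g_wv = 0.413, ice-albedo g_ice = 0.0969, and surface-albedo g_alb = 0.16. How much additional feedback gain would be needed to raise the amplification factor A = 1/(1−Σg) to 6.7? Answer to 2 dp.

Current total gain = 0.66469.
Target gain for A = 6.7: g* = 1 − 1/6.7 = 0.8507.
Additional gain needed = 0.8507 − 0.66469 = 0.19.

0.19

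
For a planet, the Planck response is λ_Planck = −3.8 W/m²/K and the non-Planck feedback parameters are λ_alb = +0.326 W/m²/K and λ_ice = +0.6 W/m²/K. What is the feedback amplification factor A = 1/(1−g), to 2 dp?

1.32

Convert to gains: g_alb = 0.326/3.8 = 0.08579; g_ice = 0.6/3.8 = 0.1579.
Total gain g = 0.24369.
A = 1/(1 − 0.24369) = 1.32.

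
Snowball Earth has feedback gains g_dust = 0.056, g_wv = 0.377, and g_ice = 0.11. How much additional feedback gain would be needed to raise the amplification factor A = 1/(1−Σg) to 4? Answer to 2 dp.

0.21

Current total gain = 0.543.
Target gain for A = 4: g* = 1 − 1/4 = 0.75.
Additional gain needed = 0.75 − 0.543 = 0.21.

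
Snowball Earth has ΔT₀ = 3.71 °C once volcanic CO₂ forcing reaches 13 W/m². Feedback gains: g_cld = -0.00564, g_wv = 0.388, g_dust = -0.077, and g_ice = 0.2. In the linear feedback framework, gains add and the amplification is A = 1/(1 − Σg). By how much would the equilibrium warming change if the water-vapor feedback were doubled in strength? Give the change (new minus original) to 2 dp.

Original: g = 0.50536, ΔT = 3.71/(1−0.50536) = 7.5004 °C.
With doubled water-vapor: g' = 0.89336, ΔT' = 3.71/(1−0.89336) = 34.7899 °C.
Change = 34.7899 − 7.5004 = 27.29 °C.

27.29 °C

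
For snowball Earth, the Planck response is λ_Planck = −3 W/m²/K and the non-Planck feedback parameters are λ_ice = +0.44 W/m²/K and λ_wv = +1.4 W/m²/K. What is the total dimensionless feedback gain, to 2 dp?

0.61

Convert to gains: g_ice = 0.44/3 = 0.1467; g_wv = 1.4/3 = 0.4667.
Total gain g = 0.6134.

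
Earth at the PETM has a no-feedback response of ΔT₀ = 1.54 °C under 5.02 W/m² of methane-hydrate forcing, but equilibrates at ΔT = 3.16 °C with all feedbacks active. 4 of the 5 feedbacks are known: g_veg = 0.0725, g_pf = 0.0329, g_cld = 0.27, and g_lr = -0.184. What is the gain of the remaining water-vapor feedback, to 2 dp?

Amplification A = ΔT/ΔT₀ = 3.16/1.54 = 2.052.
Total gain g = 1 − 1/A = 1 − 1/2.052 = 0.5127.
Known gains sum to 0.0725 + 0.0329 + 0.27 − 0.184 = 0.1914.
g_wv = 0.5127 − 0.1914 = 0.32.

0.32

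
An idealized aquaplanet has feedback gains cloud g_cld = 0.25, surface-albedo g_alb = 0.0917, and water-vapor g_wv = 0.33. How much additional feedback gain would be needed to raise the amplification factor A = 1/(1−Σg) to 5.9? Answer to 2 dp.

0.16

Current total gain = 0.6717.
Target gain for A = 5.9: g* = 1 − 1/5.9 = 0.8305.
Additional gain needed = 0.8305 − 0.6717 = 0.16.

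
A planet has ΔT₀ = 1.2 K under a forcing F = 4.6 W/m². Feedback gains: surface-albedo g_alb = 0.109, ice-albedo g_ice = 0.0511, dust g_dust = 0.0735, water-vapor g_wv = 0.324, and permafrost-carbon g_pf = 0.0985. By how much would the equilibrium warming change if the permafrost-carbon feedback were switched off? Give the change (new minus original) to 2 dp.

-0.78 K

Original: g = 0.6561, ΔT = 1.2/(1−0.6561) = 3.4894 K.
Without permafrost-carbon: g' = 0.5576, ΔT' = 1.2/(1−0.5576) = 2.7125 K.
Change = 2.7125 − 3.4894 = -0.78 K.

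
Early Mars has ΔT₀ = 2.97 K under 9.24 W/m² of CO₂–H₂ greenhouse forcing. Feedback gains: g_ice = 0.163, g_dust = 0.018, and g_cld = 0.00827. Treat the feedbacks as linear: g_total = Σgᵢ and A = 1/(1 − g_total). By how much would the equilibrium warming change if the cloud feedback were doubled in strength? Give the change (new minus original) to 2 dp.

Original: g = 0.18927, ΔT = 2.97/(1−0.18927) = 3.6634 K.
With doubled cloud: g' = 0.19754, ΔT' = 2.97/(1−0.19754) = 3.7011 K.
Change = 3.7011 − 3.6634 = 0.04 K.

0.04 K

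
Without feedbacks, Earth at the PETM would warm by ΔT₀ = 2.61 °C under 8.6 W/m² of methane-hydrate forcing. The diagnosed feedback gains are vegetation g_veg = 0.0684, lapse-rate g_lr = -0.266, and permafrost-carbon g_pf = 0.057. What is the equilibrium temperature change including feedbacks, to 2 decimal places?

2.29 °C

Total gain g = 0.0684 − 0.266 + 0.057 = -0.1406.
Amplification A = 1/(1 + 0.1406) = 0.8767.
ΔT = 2.61 × 0.8767 = 2.29 °C.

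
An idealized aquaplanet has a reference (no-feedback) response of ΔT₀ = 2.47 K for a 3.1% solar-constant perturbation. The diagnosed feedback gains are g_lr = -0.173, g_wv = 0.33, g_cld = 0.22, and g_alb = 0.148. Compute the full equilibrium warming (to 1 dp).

5.2 K

Total gain g = -0.173 + 0.33 + 0.22 + 0.148 = 0.525.
Amplification A = 1/(1 − 0.525) = 2.105.
ΔT = 2.47 × 2.105 = 5.2 K.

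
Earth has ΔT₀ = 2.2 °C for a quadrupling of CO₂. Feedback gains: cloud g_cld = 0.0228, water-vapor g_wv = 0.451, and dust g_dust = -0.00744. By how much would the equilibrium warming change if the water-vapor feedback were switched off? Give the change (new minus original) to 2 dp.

Original: g = 0.46636, ΔT = 2.2/(1−0.46636) = 4.1226 °C.
Without water-vapor: g' = 0.01536, ΔT' = 2.2/(1−0.01536) = 2.2343 °C.
Change = 2.2343 − 4.1226 = -1.89 °C.

-1.89 °C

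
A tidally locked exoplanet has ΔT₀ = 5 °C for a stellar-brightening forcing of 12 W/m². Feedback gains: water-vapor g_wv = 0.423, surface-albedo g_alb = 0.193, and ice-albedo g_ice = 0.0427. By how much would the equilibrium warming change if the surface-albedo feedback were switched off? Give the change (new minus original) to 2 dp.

-5.29 °C

Original: g = 0.6587, ΔT = 5/(1−0.6587) = 14.6499 °C.
Without surface-albedo: g' = 0.4657, ΔT' = 5/(1−0.4657) = 9.3580 °C.
Change = 9.3580 − 14.6499 = -5.29 °C.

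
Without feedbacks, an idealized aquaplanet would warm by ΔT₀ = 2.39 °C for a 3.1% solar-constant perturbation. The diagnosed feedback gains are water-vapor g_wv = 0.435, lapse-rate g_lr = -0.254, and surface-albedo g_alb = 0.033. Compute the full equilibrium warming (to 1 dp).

Total gain g = 0.435 − 0.254 + 0.033 = 0.214.
Amplification A = 1/(1 − 0.214) = 1.272.
ΔT = 2.39 × 1.272 = 3.0 °C.

3.0 °C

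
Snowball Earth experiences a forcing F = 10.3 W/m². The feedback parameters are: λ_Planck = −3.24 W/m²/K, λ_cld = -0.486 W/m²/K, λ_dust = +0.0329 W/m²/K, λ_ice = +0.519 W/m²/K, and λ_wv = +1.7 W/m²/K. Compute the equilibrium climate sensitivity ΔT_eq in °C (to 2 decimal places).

6.99 °C

Net feedback parameter λ = (−3.24) + (-0.486) + (+0.0329) + (+0.519) + (+1.7) = -1.4741 W/m²/K.
ΔT = −F/λ = −10.3/(-1.4741) = 6.99 °C.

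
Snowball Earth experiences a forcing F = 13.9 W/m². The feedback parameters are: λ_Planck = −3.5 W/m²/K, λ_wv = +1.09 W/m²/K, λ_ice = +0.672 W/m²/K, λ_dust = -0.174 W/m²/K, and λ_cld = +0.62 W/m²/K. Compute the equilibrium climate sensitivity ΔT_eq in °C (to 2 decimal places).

10.76 °C

Net feedback parameter λ = (−3.5) + (+1.09) + (+0.672) + (-0.174) + (+0.62) = -1.292 W/m²/K.
ΔT = −F/λ = −13.9/(-1.292) = 10.76 °C.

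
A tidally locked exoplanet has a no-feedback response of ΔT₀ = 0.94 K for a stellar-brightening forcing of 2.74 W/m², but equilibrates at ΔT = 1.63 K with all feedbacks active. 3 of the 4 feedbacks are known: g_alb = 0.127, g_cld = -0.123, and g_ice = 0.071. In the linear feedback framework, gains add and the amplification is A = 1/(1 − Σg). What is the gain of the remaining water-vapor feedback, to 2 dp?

Amplification A = ΔT/ΔT₀ = 1.63/0.94 = 1.734.
Total gain g = 1 − 1/A = 1 − 1/1.734 = 0.4233.
Known gains sum to 0.127 − 0.123 + 0.071 = 0.075.
g_wv = 0.4233 − 0.075 = 0.35.

0.35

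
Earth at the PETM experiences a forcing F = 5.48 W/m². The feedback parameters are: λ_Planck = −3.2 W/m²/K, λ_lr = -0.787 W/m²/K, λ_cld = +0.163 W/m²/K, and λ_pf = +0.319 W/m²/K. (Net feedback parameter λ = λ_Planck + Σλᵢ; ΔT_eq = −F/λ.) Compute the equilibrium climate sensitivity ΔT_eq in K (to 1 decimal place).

Net feedback parameter λ = (−3.2) + (-0.787) + (+0.163) + (+0.319) = -3.505 W/m²/K.
ΔT = −F/λ = −5.48/(-3.505) = 1.6 K.

1.6 K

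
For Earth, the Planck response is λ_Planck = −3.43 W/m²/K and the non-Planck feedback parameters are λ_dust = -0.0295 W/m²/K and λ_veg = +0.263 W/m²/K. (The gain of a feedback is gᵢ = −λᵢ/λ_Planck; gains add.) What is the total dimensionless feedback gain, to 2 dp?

0.07

Convert to gains: g_dust = -0.0295/3.43 = -0.008601; g_veg = 0.263/3.43 = 0.07668.
Total gain g = 0.068079.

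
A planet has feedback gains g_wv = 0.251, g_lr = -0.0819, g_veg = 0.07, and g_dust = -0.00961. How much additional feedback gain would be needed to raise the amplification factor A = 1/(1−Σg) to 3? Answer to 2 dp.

Current total gain = 0.22949.
Target gain for A = 3: g* = 1 − 1/3 = 0.6667.
Additional gain needed = 0.6667 − 0.22949 = 0.44.

0.44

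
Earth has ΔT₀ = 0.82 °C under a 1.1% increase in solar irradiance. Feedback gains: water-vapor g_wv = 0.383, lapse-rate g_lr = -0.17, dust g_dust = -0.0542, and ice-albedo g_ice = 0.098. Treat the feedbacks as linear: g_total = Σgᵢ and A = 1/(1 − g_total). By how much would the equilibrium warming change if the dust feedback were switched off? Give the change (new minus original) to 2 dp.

0.09 °C

Original: g = 0.2568, ΔT = 0.82/(1−0.2568) = 1.1033 °C.
Without dust: g' = 0.311, ΔT' = 0.82/(1−0.311) = 1.1901 °C.
Change = 1.1901 − 1.1033 = 0.09 °C.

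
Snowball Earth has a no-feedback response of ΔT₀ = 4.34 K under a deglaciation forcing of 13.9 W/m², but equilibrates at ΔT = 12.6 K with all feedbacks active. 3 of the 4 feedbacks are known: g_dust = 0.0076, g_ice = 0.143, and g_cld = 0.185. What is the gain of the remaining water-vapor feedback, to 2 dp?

Amplification A = ΔT/ΔT₀ = 12.6/4.34 = 2.903.
Total gain g = 1 − 1/A = 1 − 1/2.903 = 0.6555.
Known gains sum to 0.0076 + 0.143 + 0.185 = 0.3356.
g_wv = 0.6555 − 0.3356 = 0.32.

0.32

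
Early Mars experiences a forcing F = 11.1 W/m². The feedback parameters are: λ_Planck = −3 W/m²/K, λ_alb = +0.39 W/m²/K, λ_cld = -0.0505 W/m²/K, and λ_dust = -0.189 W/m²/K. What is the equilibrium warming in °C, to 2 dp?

3.90 °C

Net feedback parameter λ = (−3) + (+0.39) + (-0.0505) + (-0.189) = -2.8495 W/m²/K.
ΔT = −F/λ = −11.1/(-2.8495) = 3.90 °C.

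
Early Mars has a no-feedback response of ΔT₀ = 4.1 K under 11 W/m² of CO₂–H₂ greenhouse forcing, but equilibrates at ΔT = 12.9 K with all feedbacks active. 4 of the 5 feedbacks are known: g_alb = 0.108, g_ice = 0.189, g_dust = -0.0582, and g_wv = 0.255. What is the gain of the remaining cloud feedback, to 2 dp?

0.19

Amplification A = ΔT/ΔT₀ = 12.9/4.1 = 3.146.
Total gain g = 1 − 1/A = 1 − 1/3.146 = 0.6821.
Known gains sum to 0.108 + 0.189 − 0.0582 + 0.255 = 0.4938.
g_cld = 0.6821 − 0.4938 = 0.19.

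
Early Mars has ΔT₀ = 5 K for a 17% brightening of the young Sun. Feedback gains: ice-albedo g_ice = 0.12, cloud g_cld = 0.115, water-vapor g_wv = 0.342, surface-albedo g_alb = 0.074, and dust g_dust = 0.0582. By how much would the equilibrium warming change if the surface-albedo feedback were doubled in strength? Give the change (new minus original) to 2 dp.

5.87 K

Original: g = 0.7092, ΔT = 5/(1−0.7092) = 17.1939 K.
With doubled surface-albedo: g' = 0.7832, ΔT' = 5/(1−0.7832) = 23.0627 K.
Change = 23.0627 − 17.1939 = 5.87 K.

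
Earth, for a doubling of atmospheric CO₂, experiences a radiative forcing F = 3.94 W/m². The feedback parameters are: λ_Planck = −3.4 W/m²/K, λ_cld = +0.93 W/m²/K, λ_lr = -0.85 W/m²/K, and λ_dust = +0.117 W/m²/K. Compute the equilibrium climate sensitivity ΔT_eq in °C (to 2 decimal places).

1.23 °C

Net feedback parameter λ = (−3.4) + (+0.93) + (-0.85) + (+0.117) = -3.203 W/m²/K.
ΔT = −F/λ = −3.94/(-3.203) = 1.23 °C.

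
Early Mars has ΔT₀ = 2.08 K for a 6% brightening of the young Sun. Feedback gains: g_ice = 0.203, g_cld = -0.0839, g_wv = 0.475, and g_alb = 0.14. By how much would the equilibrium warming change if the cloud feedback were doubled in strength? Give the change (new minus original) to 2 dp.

Original: g = 0.7341, ΔT = 2.08/(1−0.7341) = 7.8225 K.
With doubled cloud: g' = 0.6502, ΔT' = 2.08/(1−0.6502) = 5.9463 K.
Change = 5.9463 − 7.8225 = -1.88 K.

-1.88 K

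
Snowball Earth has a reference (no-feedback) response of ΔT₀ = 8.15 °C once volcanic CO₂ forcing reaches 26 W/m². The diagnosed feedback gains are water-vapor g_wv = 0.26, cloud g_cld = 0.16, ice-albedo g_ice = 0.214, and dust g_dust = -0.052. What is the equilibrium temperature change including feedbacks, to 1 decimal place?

19.5 °C

Total gain g = 0.26 + 0.16 + 0.214 − 0.052 = 0.582.
Amplification A = 1/(1 − 0.582) = 2.392.
ΔT = 8.15 × 2.392 = 19.5 °C.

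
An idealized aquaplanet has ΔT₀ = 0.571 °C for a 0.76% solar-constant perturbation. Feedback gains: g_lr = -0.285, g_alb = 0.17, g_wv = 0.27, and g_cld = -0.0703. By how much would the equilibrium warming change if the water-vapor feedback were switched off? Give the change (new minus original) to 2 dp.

-0.14 °C

Original: g = 0.0847, ΔT = 0.571/(1−0.0847) = 0.6238 °C.
Without water-vapor: g' = -0.1853, ΔT' = 0.571/(1+0.1853) = 0.4817 °C.
Change = 0.4817 − 0.6238 = -0.14 °C.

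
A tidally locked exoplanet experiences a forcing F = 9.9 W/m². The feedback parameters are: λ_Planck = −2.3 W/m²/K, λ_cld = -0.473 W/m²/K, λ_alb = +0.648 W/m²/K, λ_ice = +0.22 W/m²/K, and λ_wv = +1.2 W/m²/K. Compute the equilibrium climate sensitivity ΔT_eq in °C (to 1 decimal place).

14.0 °C

Net feedback parameter λ = (−2.3) + (-0.473) + (+0.648) + (+0.22) + (+1.2) = -0.705 W/m²/K.
ΔT = −F/λ = −9.9/(-0.705) = 14.0 °C.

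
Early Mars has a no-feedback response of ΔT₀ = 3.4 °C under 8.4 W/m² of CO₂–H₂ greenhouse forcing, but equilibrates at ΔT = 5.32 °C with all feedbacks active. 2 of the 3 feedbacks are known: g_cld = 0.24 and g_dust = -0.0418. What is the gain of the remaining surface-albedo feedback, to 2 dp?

0.16

Amplification A = ΔT/ΔT₀ = 5.32/3.4 = 1.565.
Total gain g = 1 − 1/A = 1 − 1/1.565 = 0.361.
Known gains sum to 0.24 − 0.0418 = 0.1982.
g_alb = 0.361 − 0.1982 = 0.16.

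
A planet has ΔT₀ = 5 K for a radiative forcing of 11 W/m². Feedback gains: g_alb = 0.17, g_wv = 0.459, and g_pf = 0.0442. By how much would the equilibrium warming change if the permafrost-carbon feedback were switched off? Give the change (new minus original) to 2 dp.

Original: g = 0.6732, ΔT = 5/(1−0.6732) = 15.2999 K.
Without permafrost-carbon: g' = 0.629, ΔT' = 5/(1−0.629) = 13.4771 K.
Change = 13.4771 − 15.2999 = -1.82 K.

-1.82 K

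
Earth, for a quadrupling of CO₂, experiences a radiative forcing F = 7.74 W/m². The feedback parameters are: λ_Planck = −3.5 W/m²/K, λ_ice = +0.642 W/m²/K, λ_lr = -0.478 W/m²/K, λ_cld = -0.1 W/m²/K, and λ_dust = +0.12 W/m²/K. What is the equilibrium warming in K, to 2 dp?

Net feedback parameter λ = (−3.5) + (+0.642) + (-0.478) + (-0.1) + (+0.12) = -3.316 W/m²/K.
ΔT = −F/λ = −7.74/(-3.316) = 2.33 K.

2.33 K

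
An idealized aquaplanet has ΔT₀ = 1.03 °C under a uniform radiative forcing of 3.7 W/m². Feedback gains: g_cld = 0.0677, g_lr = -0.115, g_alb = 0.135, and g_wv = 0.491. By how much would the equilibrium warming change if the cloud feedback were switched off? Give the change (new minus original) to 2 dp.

Original: g = 0.5787, ΔT = 1.03/(1−0.5787) = 2.4448 °C.
Without cloud: g' = 0.511, ΔT' = 1.03/(1−0.511) = 2.1063 °C.
Change = 2.1063 − 2.4448 = -0.34 °C.

-0.34 °C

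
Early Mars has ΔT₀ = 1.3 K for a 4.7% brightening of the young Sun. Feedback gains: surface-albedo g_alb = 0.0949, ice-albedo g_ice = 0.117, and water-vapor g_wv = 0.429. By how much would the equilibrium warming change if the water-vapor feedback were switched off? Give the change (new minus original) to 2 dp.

-1.97 K

Original: g = 0.6409, ΔT = 1.3/(1−0.6409) = 3.6202 K.
Without water-vapor: g' = 0.2119, ΔT' = 1.3/(1−0.2119) = 1.6495 K.
Change = 1.6495 − 3.6202 = -1.97 K.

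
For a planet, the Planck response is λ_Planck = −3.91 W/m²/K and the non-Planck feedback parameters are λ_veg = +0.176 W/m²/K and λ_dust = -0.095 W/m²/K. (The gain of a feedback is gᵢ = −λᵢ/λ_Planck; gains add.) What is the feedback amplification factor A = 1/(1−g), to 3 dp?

Convert to gains: g_veg = 0.176/3.91 = 0.04501; g_dust = -0.095/3.91 = -0.0243.
Total gain g = 0.02071.
A = 1/(1 − 0.02071) = 1.021.

1.021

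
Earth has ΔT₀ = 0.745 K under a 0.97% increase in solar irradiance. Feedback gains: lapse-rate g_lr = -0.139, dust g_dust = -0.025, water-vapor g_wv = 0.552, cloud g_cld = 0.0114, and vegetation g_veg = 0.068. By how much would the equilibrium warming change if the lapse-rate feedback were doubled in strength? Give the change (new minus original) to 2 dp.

-0.29 K

Original: g = 0.4674, ΔT = 0.745/(1−0.4674) = 1.3988 K.
With doubled lapse-rate: g' = 0.3284, ΔT' = 0.745/(1−0.3284) = 1.1093 K.
Change = 1.1093 − 1.3988 = -0.29 K.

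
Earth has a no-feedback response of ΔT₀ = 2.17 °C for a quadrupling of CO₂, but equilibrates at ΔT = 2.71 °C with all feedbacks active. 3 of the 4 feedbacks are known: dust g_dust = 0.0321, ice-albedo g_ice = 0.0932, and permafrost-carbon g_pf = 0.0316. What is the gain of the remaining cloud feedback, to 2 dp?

0.04

Amplification A = ΔT/ΔT₀ = 2.71/2.17 = 1.249.
Total gain g = 1 − 1/A = 1 − 1/1.249 = 0.1994.
Known gains sum to 0.0321 + 0.0932 + 0.0316 = 0.1569.
g_cld = 0.1994 − 0.1569 = 0.04.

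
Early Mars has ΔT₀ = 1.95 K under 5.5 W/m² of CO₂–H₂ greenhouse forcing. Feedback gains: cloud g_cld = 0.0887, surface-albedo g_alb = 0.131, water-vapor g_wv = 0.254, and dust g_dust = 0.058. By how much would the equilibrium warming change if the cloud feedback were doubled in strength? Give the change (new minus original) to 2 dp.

0.97 K

Original: g = 0.5317, ΔT = 1.95/(1−0.5317) = 4.1640 K.
With doubled cloud: g' = 0.6204, ΔT' = 1.95/(1−0.6204) = 5.1370 K.
Change = 5.1370 − 4.1640 = 0.97 K.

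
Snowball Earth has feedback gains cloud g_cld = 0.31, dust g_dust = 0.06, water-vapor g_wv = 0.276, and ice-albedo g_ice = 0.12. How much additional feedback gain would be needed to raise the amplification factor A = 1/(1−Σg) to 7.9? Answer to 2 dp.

0.11

Current total gain = 0.766.
Target gain for A = 7.9: g* = 1 − 1/7.9 = 0.8734.
Additional gain needed = 0.8734 − 0.766 = 0.11.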